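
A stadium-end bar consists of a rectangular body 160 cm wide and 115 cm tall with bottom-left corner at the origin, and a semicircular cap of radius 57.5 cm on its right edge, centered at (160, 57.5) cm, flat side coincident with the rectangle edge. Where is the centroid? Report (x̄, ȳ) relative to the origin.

rectangular body: A = 160 × 115 = 18400.00, centroid at (80.00, 57.50).
semicircular end: A = ½π·57.5² = 5193.45, centroid at (184.40, 57.50).
ΣA = 23593.45 cm²
ΣAx̄ = (18400.00)(80.00) + (5193.45)(184.40) = 2429690.84 cm³
ΣAȳ = (18400.00)(57.50) + (5193.45)(57.50) = 1356623.11 cm³
x̄ = 2429690.84 / 23593.45 = 102.98 cm
ȳ = 1356623.11 / 23593.45 = 57.50 cm

x̄ = 102.98 cm, ȳ = 57.50 cm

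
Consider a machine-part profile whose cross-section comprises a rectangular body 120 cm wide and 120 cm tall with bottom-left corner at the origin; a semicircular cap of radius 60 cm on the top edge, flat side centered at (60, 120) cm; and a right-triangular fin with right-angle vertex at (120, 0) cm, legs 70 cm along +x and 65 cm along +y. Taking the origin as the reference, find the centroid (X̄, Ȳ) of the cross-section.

rectangular body: A = 120 × 120 = 14400.00, centroid at (60.00, 60.00).
semicircular top: A = ½π·60² = 5654.87, centroid at (60.00, 145.46).
triangular fin: A = ½·70·65 = 2275.00, centroid at (143.33, 21.67).
ΣA = 22329.87 cm², ΣAX̄ = 1529375.34 cm³, ΣAȲ = 1735875.68 cm³.
X̄ = 1529375.34/22329.87 = 68.49 cm; Ȳ = 1735875.68/22329.87 = 77.74 cm.

X̄ = 68.49 cm, Ȳ = 77.74 cm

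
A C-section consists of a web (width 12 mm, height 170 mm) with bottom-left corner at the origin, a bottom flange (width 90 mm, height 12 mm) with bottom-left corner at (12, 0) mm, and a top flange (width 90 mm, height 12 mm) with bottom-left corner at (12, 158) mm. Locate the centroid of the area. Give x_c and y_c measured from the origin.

web: A = 12 × 170 = 2040.00, centroid at (6.00, 85.00).
bottom flange: A = 90 × 12 = 1080.00, centroid at (57.00, 6.00).
top flange: A = 90 × 12 = 1080.00, centroid at (57.00, 164.00).
ΣA = 4200.00 mm²
ΣAx_c = (2040.00)(6.00) + (1080.00)(57.00) + (1080.00)(57.00) = 135360.00 mm³
ΣAy_c = (2040.00)(85.00) + (1080.00)(6.00) + (1080.00)(164.00) = 357000.00 mm³
x_c = 135360.00 / 4200.00 = 32.23 mm
y_c = 357000.00 / 4200.00 = 85.00 mm

x_c = 32.23 mm, y_c = 85.00 mm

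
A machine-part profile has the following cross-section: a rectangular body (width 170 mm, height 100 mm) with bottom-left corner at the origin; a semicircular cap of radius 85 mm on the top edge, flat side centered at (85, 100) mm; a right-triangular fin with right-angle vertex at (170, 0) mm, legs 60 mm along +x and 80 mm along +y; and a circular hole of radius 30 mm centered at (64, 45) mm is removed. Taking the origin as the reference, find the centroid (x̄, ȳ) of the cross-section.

x̄ = 96.15 mm, ȳ = 83.49 mm

rectangular body: A = 170 × 100 = 17000.00, centroid at (85.00, 50.00).
semicircular top: A = ½π·85² = 11349.00, centroid at (85.00, 136.08).
triangular fin: A = ½·60·80 = 2400.00, centroid at (190.00, 26.67).
hole: A = −π·30² = -2827.43, centroid at (64.00, 45.00).
ΣA = 27921.57 mm²
ΣAx̄ = (17000.00)(85.00) + (11349.00)(85.00) + (2400.00)(190.00) + (-2827.43)(64.00) = 2684709.56 mm³
ΣAȳ = (17000.00)(50.00) + (11349.00)(136.08) + (2400.00)(26.67) + (-2827.43)(45.00) = 2331082.51 mm³
x̄ = 2684709.56 / 27921.57 = 96.15 mm
ȳ = 2331082.51 / 27921.57 = 83.49 mm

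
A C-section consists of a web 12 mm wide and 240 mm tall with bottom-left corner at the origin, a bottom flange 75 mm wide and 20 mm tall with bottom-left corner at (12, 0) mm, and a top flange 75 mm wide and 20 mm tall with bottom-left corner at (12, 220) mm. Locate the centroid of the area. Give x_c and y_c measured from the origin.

x_c = 28.19 mm, y_c = 120.00 mm

Part | A | x̄ᵢ | ȳᵢ | A·x̄ᵢ | A·ȳᵢ
web | 2880.00 | 6.00 | 120.00 | 17280.00 | 345600.00
bottom flange | 1500.00 | 49.50 | 10.00 | 74250.00 | 15000.00
top flange | 1500.00 | 49.50 | 230.00 | 74250.00 | 345000.00
Σ | 5880.00 |  |  | 165780.00 | 705600.00
x_c = 165780.00 / 5880.00 = 28.19 mm
y_c = 705600.00 / 5880.00 = 120.00 mm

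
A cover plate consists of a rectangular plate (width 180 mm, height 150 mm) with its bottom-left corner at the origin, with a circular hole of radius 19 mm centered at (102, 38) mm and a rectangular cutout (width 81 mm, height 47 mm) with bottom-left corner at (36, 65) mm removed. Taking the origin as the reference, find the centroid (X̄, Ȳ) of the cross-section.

X̄ = 91.71 mm, Ȳ = 74.57 mm

Part | A | x̄ᵢ | ȳᵢ | A·x̄ᵢ | A·ȳᵢ
plate | 27000.00 | 90.00 | 75.00 | 2430000.00 | 2025000.00
hole 1 | -1134.11 | 102.00 | 38.00 | -115679.72 | -43096.37
hole 2 | -3807.00 | 76.50 | 88.50 | -291235.50 | -336919.50
Σ | 22058.89 |  |  | 2023084.78 | 1644984.13
X̄ = 2023084.78 / 22058.89 = 91.71 mm
Ȳ = 1644984.13 / 22058.89 = 74.57 mm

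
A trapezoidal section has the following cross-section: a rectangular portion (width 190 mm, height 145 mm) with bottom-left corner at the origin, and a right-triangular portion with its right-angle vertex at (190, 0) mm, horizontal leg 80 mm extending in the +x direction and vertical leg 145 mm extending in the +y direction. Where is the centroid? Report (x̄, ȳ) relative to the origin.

x̄ = 116.16 mm, ȳ = 68.30 mm

rectangular portion: A = 190 × 145 = 27550.00, centroid at (95.00, 72.50).
triangular portion: A = ½·80·145 = 5800.00, centroid at (216.67, 48.33).
ΣA = 33350.00 mm², ΣAx̄ = 3873916.67 mm³, ΣAȳ = 2277708.33 mm³.
x̄ = 3873916.67/33350.00 = 116.16 mm; ȳ = 2277708.33/33350.00 = 68.30 mm.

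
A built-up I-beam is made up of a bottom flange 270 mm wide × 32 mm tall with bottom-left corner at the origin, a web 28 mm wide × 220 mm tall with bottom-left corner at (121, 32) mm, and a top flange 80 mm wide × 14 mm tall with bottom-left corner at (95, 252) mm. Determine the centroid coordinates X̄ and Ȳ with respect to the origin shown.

bottom flange: A = 270 × 32 = 8640.00, centroid at (135.00, 16.00).
web: A = 28 × 220 = 6160.00, centroid at (135.00, 142.00).
top flange: A = 80 × 14 = 1120.00, centroid at (135.00, 259.00).
ΣA = 15920.00 mm², ΣAX̄ = 2149200.00 mm³, ΣAȲ = 1303040.00 mm³.
X̄ = 2149200.00/15920.00 = 135.00 mm; Ȳ = 1303040.00/15920.00 = 81.85 mm.

X̄ = 135.00 mm, Ȳ = 81.85 mm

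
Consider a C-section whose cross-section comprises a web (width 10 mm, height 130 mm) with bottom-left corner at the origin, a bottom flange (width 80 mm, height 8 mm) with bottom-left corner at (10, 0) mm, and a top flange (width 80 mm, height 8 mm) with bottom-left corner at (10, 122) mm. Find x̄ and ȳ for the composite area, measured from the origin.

Part | A | x̄ᵢ | ȳᵢ | A·x̄ᵢ | A·ȳᵢ
web | 1300.00 | 5.00 | 65.00 | 6500.00 | 84500.00
bottom flange | 640.00 | 50.00 | 4.00 | 32000.00 | 2560.00
top flange | 640.00 | 50.00 | 126.00 | 32000.00 | 80640.00
Σ | 2580.00 |  |  | 70500.00 | 167700.00
x̄ = 70500.00 / 2580.00 = 27.33 mm
ȳ = 167700.00 / 2580.00 = 65.00 mm

x̄ = 27.33 mm, ȳ = 65.00 mm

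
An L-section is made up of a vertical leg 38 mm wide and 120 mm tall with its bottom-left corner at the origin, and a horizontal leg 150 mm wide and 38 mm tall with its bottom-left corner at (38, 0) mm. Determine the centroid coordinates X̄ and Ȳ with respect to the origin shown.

X̄ = 71.22 mm, Ȳ = 37.22 mm

vertical leg: A = 38 × 120 = 4560.00, centroid at (19.00, 60.00).
horizontal leg: A = 150 × 38 = 5700.00, centroid at (113.00, 19.00).
ΣA = 10260.00 mm²
ΣAX̄ = (4560.00)(19.00) + (5700.00)(113.00) = 730740.00 mm³
ΣAȲ = (4560.00)(60.00) + (5700.00)(19.00) = 381900.00 mm³
X̄ = 730740.00 / 10260.00 = 71.22 mm
Ȳ = 381900.00 / 10260.00 = 37.22 mm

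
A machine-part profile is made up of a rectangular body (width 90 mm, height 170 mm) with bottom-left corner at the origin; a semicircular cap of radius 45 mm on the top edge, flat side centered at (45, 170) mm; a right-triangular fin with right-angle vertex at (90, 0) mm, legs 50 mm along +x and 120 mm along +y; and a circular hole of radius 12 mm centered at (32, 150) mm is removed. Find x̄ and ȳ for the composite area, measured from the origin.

x̄ = 54.08 mm, ȳ = 92.93 mm

Part | A | x̄ᵢ | ȳᵢ | A·x̄ᵢ | A·ȳᵢ
rectangular body | 15300.00 | 45.00 | 85.00 | 688500.00 | 1300500.00
semicircular top | 3180.86 | 45.00 | 189.10 | 143138.82 | 601496.64
triangular fin | 3000.00 | 106.67 | 40.00 | 320000.00 | 120000.00
hole | -452.39 | 32.00 | 150.00 | -14476.46 | -67858.40
Σ | 21028.47 |  |  | 1137162.36 | 1954138.23
x̄ = 1137162.36 / 21028.47 = 54.08 mm
ȳ = 1954138.23 / 21028.47 = 92.93 mm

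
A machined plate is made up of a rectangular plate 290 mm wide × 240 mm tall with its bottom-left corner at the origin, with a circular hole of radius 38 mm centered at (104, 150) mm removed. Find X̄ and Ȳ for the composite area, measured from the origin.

plate: A = 290 × 240 = 69600.00, centroid at (145.00, 120.00).
hole: A = −π·38² = -4536.46, centroid at (104.00, 150.00).
ΣA = 65063.54 mm²
ΣAX̄ = (69600.00)(145.00) + (-4536.46)(104.00) = 9620208.18 mm³
ΣAȲ = (69600.00)(120.00) + (-4536.46)(150.00) = 7671531.03 mm³
X̄ = 9620208.18 / 65063.54 = 147.86 mm
Ȳ = 7671531.03 / 65063.54 = 117.91 mm

X̄ = 147.86 mm, Ȳ = 117.91 mm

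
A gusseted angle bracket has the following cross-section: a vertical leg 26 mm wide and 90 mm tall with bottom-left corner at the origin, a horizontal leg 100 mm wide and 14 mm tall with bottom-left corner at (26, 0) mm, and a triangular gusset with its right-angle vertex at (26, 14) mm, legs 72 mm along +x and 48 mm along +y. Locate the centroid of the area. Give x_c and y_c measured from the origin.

Part | A | x̄ᵢ | ȳᵢ | A·x̄ᵢ | A·ȳᵢ
vertical leg | 2340.00 | 13.00 | 45.00 | 30420.00 | 105300.00
horizontal leg | 1400.00 | 76.00 | 7.00 | 106400.00 | 9800.00
gusset | 1728.00 | 50.00 | 30.00 | 86400.00 | 51840.00
Σ | 5468.00 |  |  | 223220.00 | 166940.00
x_c = 223220.00 / 5468.00 = 40.82 mm
y_c = 166940.00 / 5468.00 = 30.53 mm

x_c = 40.82 mm, y_c = 30.53 mm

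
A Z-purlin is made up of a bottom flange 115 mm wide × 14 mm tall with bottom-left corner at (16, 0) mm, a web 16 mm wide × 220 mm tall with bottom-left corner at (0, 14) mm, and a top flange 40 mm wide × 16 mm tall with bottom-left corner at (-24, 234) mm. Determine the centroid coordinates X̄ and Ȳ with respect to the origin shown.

X̄ = 24.95 mm, Ȳ = 104.44 mm

Part | A | x̄ᵢ | ȳᵢ | A·x̄ᵢ | A·ȳᵢ
bottom flange | 1610.00 | 73.50 | 7.00 | 118335.00 | 11270.00
web | 3520.00 | 8.00 | 124.00 | 28160.00 | 436480.00
top flange | 640.00 | -4.00 | 242.00 | -2560.00 | 154880.00
Σ | 5770.00 |  |  | 143935.00 | 602630.00
X̄ = 143935.00 / 5770.00 = 24.95 mm
Ȳ = 602630.00 / 5770.00 = 104.44 mm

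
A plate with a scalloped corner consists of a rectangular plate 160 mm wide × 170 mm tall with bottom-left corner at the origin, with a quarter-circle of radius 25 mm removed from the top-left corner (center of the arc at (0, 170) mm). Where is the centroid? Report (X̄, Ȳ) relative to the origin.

X̄ = 81.28 mm, Ȳ = 83.63 mm

Part | A | x̄ᵢ | ȳᵢ | A·x̄ᵢ | A·ȳᵢ
plate | 27200.00 | 80.00 | 85.00 | 2176000.00 | 2312000.00
removed quarter-circle | -490.87 | 10.61 | 159.39 | -5208.33 | -78240.22
Σ | 26709.13 |  |  | 2170791.67 | 2233759.78
X̄ = 2170791.67 / 26709.13 = 81.28 mm
Ȳ = 2233759.78 / 26709.13 = 83.63 mm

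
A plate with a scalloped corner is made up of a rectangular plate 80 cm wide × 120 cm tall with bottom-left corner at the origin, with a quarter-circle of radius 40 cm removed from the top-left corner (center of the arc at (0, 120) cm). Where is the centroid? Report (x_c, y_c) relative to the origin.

x_c = 43.47 cm, y_c = 53.52 cm

Part | A | x̄ᵢ | ȳᵢ | A·x̄ᵢ | A·ȳᵢ
plate | 9600.00 | 40.00 | 60.00 | 384000.00 | 576000.00
removed quarter-circle | -1256.64 | 16.98 | 103.02 | -21333.33 | -129463.11
Σ | 8343.36 |  |  | 362666.67 | 446536.89
x_c = 362666.67 / 8343.36 = 43.47 cm
y_c = 446536.89 / 8343.36 = 53.52 cm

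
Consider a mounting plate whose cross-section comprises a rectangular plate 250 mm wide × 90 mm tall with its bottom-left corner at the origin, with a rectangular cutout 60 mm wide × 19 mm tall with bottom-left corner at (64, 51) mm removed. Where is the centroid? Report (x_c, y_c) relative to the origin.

x_c = 126.65 mm, y_c = 44.17 mm

Part | A | x̄ᵢ | ȳᵢ | A·x̄ᵢ | A·ȳᵢ
plate | 22500.00 | 125.00 | 45.00 | 2812500.00 | 1012500.00
hole | -1140.00 | 94.00 | 60.50 | -107160.00 | -68970.00
Σ | 21360.00 |  |  | 2705340.00 | 943530.00
x_c = 2705340.00 / 21360.00 = 126.65 mm
y_c = 943530.00 / 21360.00 = 44.17 mm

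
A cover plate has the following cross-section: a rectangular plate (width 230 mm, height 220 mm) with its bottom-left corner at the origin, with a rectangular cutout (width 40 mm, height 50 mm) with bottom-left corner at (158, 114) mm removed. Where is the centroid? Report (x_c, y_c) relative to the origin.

x_c = 112.41 mm, y_c = 108.81 mm

Part | A | x̄ᵢ | ȳᵢ | A·x̄ᵢ | A·ȳᵢ
plate | 50600.00 | 115.00 | 110.00 | 5819000.00 | 5566000.00
hole | -2000.00 | 178.00 | 139.00 | -356000.00 | -278000.00
Σ | 48600.00 |  |  | 5463000.00 | 5288000.00
x_c = 5463000.00 / 48600.00 = 112.41 mm
y_c = 5288000.00 / 48600.00 = 108.81 mm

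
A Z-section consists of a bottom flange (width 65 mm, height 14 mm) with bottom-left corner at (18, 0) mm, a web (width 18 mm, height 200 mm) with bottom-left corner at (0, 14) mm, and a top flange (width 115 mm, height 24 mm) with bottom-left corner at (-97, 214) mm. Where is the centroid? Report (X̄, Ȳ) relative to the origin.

X̄ = -4.22 mm, Ȳ = 143.13 mm

Part | A | x̄ᵢ | ȳᵢ | A·x̄ᵢ | A·ȳᵢ
bottom flange | 910.00 | 50.50 | 7.00 | 45955.00 | 6370.00
web | 3600.00 | 9.00 | 114.00 | 32400.00 | 410400.00
top flange | 2760.00 | -39.50 | 226.00 | -109020.00 | 623760.00
Σ | 7270.00 |  |  | -30665.00 | 1040530.00
X̄ = -30665.00 / 7270.00 = -4.22 mm
Ȳ = 1040530.00 / 7270.00 = 143.13 mm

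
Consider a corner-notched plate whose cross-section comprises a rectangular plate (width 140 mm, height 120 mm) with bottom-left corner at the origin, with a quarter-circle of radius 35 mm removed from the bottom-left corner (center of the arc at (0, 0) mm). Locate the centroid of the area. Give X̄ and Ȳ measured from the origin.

X̄ = 73.35 mm, Ȳ = 62.74 mm

plate: A = 140 × 120 = 16800.00, centroid at (70.00, 60.00).
removed quarter-circle: A = −¼π·35² = -962.11, centroid at (14.85, 14.85).
ΣA = 15837.89 mm², ΣAX̄ = 1161708.33 mm³, ΣAȲ = 993708.33 mm³.
X̄ = 1161708.33/15837.89 = 73.35 mm; Ȳ = 993708.33/15837.89 = 62.74 mm.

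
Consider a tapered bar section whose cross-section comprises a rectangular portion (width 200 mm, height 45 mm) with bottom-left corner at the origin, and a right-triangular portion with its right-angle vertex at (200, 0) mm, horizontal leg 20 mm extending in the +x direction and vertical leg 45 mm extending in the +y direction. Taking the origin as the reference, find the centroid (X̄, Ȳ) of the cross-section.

X̄ = 105.08 mm, Ȳ = 22.14 mm

Part | A | x̄ᵢ | ȳᵢ | A·x̄ᵢ | A·ȳᵢ
rectangular portion | 9000.00 | 100.00 | 22.50 | 900000.00 | 202500.00
triangular portion | 450.00 | 206.67 | 15.00 | 93000.00 | 6750.00
Σ | 9450.00 |  |  | 993000.00 | 209250.00
X̄ = 993000.00 / 9450.00 = 105.08 mm
Ȳ = 209250.00 / 9450.00 = 22.14 mm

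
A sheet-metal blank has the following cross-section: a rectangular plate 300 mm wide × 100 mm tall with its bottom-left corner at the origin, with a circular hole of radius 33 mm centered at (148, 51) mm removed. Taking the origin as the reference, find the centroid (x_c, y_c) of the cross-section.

plate: A = 300 × 100 = 30000.00, centroid at (150.00, 50.00).
hole: A = −π·33² = -3421.19, centroid at (148.00, 51.00).
ΣA = 26578.81 mm², ΣAx_c = 3993663.23 mm³, ΣAy_c = 1325519.09 mm³.
x_c = 3993663.23/26578.81 = 150.26 mm; y_c = 1325519.09/26578.81 = 49.87 mm.

x_c = 150.26 mm, y_c = 49.87 mm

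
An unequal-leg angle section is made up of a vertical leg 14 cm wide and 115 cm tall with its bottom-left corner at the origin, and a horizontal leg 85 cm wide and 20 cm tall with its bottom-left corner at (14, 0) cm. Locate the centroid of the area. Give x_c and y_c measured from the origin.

vertical leg: A = 14 × 115 = 1610.00, centroid at (7.00, 57.50).
horizontal leg: A = 85 × 20 = 1700.00, centroid at (56.50, 10.00).
ΣA = 3310.00 cm², ΣAx_c = 107320.00 cm³, ΣAy_c = 109575.00 cm³.
x_c = 107320.00/3310.00 = 32.42 cm; y_c = 109575.00/3310.00 = 33.10 cm.

x_c = 32.42 cm, y_c = 33.10 cm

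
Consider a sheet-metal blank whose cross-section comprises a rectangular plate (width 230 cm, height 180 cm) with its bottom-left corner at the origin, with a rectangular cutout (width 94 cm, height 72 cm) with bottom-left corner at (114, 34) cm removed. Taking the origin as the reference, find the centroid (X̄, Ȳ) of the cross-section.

plate: A = 230 × 180 = 41400.00, centroid at (115.00, 90.00).
hole: A = −(94 × 72) = -6768.00, centroid at (161.00, 70.00).
ΣA = 34632.00 cm²
ΣAX̄ = (41400.00)(115.00) + (-6768.00)(161.00) = 3671352.00 cm³
ΣAȲ = (41400.00)(90.00) + (-6768.00)(70.00) = 3252240.00 cm³
X̄ = 3671352.00 / 34632.00 = 106.01 cm
Ȳ = 3252240.00 / 34632.00 = 93.91 cm

X̄ = 106.01 cm, Ȳ = 93.91 cm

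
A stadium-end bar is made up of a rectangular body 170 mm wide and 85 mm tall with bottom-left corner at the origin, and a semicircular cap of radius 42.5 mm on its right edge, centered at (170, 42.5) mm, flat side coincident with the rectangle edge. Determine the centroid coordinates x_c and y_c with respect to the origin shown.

x_c = 101.91 mm, y_c = 42.50 mm

rectangular body: A = 170 × 85 = 14450.00, centroid at (85.00, 42.50).
semicircular end: A = ½π·42.5² = 2837.25, centroid at (188.04, 42.50).
ΣA = 17287.25 mm²
ΣAx_c = (14450.00)(85.00) + (2837.25)(188.04) = 1761759.73 mm³
ΣAy_c = (14450.00)(42.50) + (2837.25)(42.50) = 734708.16 mm³
x_c = 1761759.73 / 17287.25 = 101.91 mm
y_c = 734708.16 / 17287.25 = 42.50 mm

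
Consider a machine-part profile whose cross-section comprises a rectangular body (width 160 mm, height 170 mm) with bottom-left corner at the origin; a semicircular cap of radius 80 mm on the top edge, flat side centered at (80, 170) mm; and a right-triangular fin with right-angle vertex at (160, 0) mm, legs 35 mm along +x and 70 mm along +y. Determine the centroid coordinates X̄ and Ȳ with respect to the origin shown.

rectangular body: A = 160 × 170 = 27200.00, centroid at (80.00, 85.00).
semicircular top: A = ½π·80² = 10053.10, centroid at (80.00, 203.95).
triangular fin: A = ½·35·70 = 1225.00, centroid at (171.67, 23.33).
ΣA = 38478.10 mm², ΣAX̄ = 3190539.39 mm³, ΣAȲ = 4390943.07 mm³.
X̄ = 3190539.39/38478.10 = 82.92 mm; Ȳ = 4390943.07/38478.10 = 114.12 mm.

X̄ = 82.92 mm, Ȳ = 114.12 mm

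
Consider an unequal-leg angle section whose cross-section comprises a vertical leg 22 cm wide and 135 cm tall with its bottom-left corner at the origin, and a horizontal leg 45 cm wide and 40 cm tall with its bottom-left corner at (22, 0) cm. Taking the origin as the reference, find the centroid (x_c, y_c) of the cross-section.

x_c = 23.64 cm, y_c = 49.58 cm

vertical leg: A = 22 × 135 = 2970.00, centroid at (11.00, 67.50).
horizontal leg: A = 45 × 40 = 1800.00, centroid at (44.50, 20.00).
ΣA = 4770.00 cm²
ΣAx_c = (2970.00)(11.00) + (1800.00)(44.50) = 112770.00 cm³
ΣAy_c = (2970.00)(67.50) + (1800.00)(20.00) = 236475.00 cm³
x_c = 112770.00 / 4770.00 = 23.64 cm
y_c = 236475.00 / 4770.00 = 49.58 cm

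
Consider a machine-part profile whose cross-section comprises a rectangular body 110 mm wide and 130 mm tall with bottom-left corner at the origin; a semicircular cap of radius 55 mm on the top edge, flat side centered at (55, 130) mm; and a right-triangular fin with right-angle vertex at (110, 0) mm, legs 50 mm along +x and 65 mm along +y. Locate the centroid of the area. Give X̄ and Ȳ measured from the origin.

X̄ = 60.63 mm, Ȳ = 81.90 mm

rectangular body: A = 110 × 130 = 14300.00, centroid at (55.00, 65.00).
semicircular top: A = ½π·55² = 4751.66, centroid at (55.00, 153.34).
triangular fin: A = ½·50·65 = 1625.00, centroid at (126.67, 21.67).
ΣA = 20676.66 mm²
ΣAX̄ = (14300.00)(55.00) + (4751.66)(55.00) + (1625.00)(126.67) = 1253674.57 mm³
ΣAȲ = (14300.00)(65.00) + (4751.66)(153.34) + (1625.00)(21.67) = 1693340.66 mm³
X̄ = 1253674.57 / 20676.66 = 60.63 mm
Ȳ = 1693340.66 / 20676.66 = 81.90 mm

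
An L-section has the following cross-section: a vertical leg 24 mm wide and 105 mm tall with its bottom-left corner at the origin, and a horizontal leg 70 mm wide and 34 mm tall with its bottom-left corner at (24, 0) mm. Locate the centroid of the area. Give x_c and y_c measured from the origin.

vertical leg: A = 24 × 105 = 2520.00, centroid at (12.00, 52.50).
horizontal leg: A = 70 × 34 = 2380.00, centroid at (59.00, 17.00).
ΣA = 4900.00 mm²
ΣAx_c = (2520.00)(12.00) + (2380.00)(59.00) = 170660.00 mm³
ΣAy_c = (2520.00)(52.50) + (2380.00)(17.00) = 172760.00 mm³
x_c = 170660.00 / 4900.00 = 34.83 mm
y_c = 172760.00 / 4900.00 = 35.26 mm

x_c = 34.83 mm, y_c = 35.26 mm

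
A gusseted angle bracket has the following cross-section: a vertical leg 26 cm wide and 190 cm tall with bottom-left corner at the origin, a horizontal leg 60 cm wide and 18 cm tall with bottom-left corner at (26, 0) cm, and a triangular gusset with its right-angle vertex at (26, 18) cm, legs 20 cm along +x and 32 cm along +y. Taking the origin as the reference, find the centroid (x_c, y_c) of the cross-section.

Part | A | x̄ᵢ | ȳᵢ | A·x̄ᵢ | A·ȳᵢ
vertical leg | 4940.00 | 13.00 | 95.00 | 64220.00 | 469300.00
horizontal leg | 1080.00 | 56.00 | 9.00 | 60480.00 | 9720.00
gusset | 320.00 | 32.67 | 28.67 | 10453.33 | 9173.33
Σ | 6340.00 |  |  | 135153.33 | 488193.33
x_c = 135153.33 / 6340.00 = 21.32 cm
y_c = 488193.33 / 6340.00 = 77.00 cm

x_c = 21.32 cm, y_c = 77.00 cm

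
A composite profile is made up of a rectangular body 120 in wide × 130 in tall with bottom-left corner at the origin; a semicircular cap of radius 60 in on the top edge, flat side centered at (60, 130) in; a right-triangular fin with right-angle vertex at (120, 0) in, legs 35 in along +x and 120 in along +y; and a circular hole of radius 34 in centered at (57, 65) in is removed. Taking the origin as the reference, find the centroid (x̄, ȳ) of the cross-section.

x̄ = 68.18 in, ȳ = 88.28 in

Part | A | x̄ᵢ | ȳᵢ | A·x̄ᵢ | A·ȳᵢ
rectangular body | 15600.00 | 60.00 | 65.00 | 936000.00 | 1014000.00
semicircular top | 5654.87 | 60.00 | 155.46 | 339292.01 | 879132.68
triangular fin | 2100.00 | 131.67 | 40.00 | 276500.00 | 84000.00
hole | -3631.68 | 57.00 | 65.00 | -207005.82 | -236059.27
Σ | 19723.19 |  |  | 1344786.18 | 1741073.41
x̄ = 1344786.18 / 19723.19 = 68.18 in
ȳ = 1741073.41 / 19723.19 = 88.28 in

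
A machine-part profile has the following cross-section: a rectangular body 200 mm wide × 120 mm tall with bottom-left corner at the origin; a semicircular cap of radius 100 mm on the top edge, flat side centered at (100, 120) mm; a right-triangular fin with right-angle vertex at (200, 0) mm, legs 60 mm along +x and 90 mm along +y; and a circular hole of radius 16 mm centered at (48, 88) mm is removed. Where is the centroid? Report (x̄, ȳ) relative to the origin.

x̄ = 108.79 mm, ȳ = 96.19 mm

rectangular body: A = 200 × 120 = 24000.00, centroid at (100.00, 60.00).
semicircular top: A = ½π·100² = 15707.96, centroid at (100.00, 162.44).
triangular fin: A = ½·60·90 = 2700.00, centroid at (220.00, 30.00).
hole: A = −π·16² = -804.25, centroid at (48.00, 88.00).
ΣA = 41603.72 mm²
ΣAx̄ = (24000.00)(100.00) + (15707.96)(100.00) + (2700.00)(220.00) + (-804.25)(48.00) = 4526192.44 mm³
ΣAȳ = (24000.00)(60.00) + (15707.96)(162.44) + (2700.00)(30.00) + (-804.25)(88.00) = 4001848.46 mm³
x̄ = 4526192.44 / 41603.72 = 108.79 mm
ȳ = 4001848.46 / 41603.72 = 96.19 mm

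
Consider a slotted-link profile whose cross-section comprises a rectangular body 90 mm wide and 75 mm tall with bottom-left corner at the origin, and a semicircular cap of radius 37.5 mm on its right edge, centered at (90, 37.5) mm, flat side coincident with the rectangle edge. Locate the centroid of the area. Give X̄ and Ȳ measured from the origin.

X̄ = 60.02 mm, Ȳ = 37.50 mm

Part | A | x̄ᵢ | ȳᵢ | A·x̄ᵢ | A·ȳᵢ
rectangular body | 6750.00 | 45.00 | 37.50 | 303750.00 | 253125.00
semicircular end | 2208.93 | 105.92 | 37.50 | 233960.16 | 82834.96
Σ | 8958.93 |  |  | 537710.16 | 335959.96
X̄ = 537710.16 / 8958.93 = 60.02 mm
Ȳ = 335959.96 / 8958.93 = 37.50 mm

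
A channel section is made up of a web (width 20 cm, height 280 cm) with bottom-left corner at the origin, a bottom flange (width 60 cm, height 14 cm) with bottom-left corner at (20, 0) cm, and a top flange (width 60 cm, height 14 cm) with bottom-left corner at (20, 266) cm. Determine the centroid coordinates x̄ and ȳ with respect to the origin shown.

Part | A | x̄ᵢ | ȳᵢ | A·x̄ᵢ | A·ȳᵢ
web | 5600.00 | 10.00 | 140.00 | 56000.00 | 784000.00
bottom flange | 840.00 | 50.00 | 7.00 | 42000.00 | 5880.00
top flange | 840.00 | 50.00 | 273.00 | 42000.00 | 229320.00
Σ | 7280.00 |  |  | 140000.00 | 1019200.00
x̄ = 140000.00 / 7280.00 = 19.23 cm
ȳ = 1019200.00 / 7280.00 = 140.00 cm

x̄ = 19.23 cm, ȳ = 140.00 cm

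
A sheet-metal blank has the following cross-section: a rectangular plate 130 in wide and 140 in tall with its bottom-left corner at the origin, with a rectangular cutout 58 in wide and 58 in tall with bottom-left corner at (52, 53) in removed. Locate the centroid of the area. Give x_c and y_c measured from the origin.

plate: A = 130 × 140 = 18200.00, centroid at (65.00, 70.00).
hole: A = −(58 × 58) = -3364.00, centroid at (81.00, 82.00).
ΣA = 14836.00 in²
ΣAx_c = (18200.00)(65.00) + (-3364.00)(81.00) = 910516.00 in³
ΣAy_c = (18200.00)(70.00) + (-3364.00)(82.00) = 998152.00 in³
x_c = 910516.00 / 14836.00 = 61.37 in
y_c = 998152.00 / 14836.00 = 67.28 in

x_c = 61.37 in, y_c = 67.28 in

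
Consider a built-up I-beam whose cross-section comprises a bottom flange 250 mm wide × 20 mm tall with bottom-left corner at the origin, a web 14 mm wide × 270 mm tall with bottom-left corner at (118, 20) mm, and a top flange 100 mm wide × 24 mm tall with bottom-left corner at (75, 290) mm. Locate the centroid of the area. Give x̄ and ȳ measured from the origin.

Part | A | x̄ᵢ | ȳᵢ | A·x̄ᵢ | A·ȳᵢ
bottom flange | 5000.00 | 125.00 | 10.00 | 625000.00 | 50000.00
web | 3780.00 | 125.00 | 155.00 | 472500.00 | 585900.00
top flange | 2400.00 | 125.00 | 302.00 | 300000.00 | 724800.00
Σ | 11180.00 |  |  | 1397500.00 | 1360700.00
x̄ = 1397500.00 / 11180.00 = 125.00 mm
ȳ = 1360700.00 / 11180.00 = 121.71 mm

x̄ = 125.00 mm, ȳ = 121.71 mm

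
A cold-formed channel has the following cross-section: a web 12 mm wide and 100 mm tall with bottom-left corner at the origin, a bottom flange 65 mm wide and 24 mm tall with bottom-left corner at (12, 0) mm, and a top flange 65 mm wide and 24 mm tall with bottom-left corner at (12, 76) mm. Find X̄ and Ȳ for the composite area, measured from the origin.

X̄ = 33.81 mm, Ȳ = 50.00 mm

web: A = 12 × 100 = 1200.00, centroid at (6.00, 50.00).
bottom flange: A = 65 × 24 = 1560.00, centroid at (44.50, 12.00).
top flange: A = 65 × 24 = 1560.00, centroid at (44.50, 88.00).
ΣA = 4320.00 mm²
ΣAX̄ = (1200.00)(6.00) + (1560.00)(44.50) + (1560.00)(44.50) = 146040.00 mm³
ΣAȲ = (1200.00)(50.00) + (1560.00)(12.00) + (1560.00)(88.00) = 216000.00 mm³
X̄ = 146040.00 / 4320.00 = 33.81 mm
Ȳ = 216000.00 / 4320.00 = 50.00 mm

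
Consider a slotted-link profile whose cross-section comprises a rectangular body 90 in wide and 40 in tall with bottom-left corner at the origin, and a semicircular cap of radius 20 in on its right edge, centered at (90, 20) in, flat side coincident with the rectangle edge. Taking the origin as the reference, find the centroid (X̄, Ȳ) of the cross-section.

rectangular body: A = 90 × 40 = 3600.00, centroid at (45.00, 20.00).
semicircular end: A = ½π·20² = 628.32, centroid at (98.49, 20.00).
ΣA = 4228.32 in²
ΣAX̄ = (3600.00)(45.00) + (628.32)(98.49) = 223882.00 in³
ΣAȲ = (3600.00)(20.00) + (628.32)(20.00) = 84566.37 in³
X̄ = 223882.00 / 4228.32 = 52.95 in
Ȳ = 84566.37 / 4228.32 = 20.00 in

X̄ = 52.95 in, Ȳ = 20.00 in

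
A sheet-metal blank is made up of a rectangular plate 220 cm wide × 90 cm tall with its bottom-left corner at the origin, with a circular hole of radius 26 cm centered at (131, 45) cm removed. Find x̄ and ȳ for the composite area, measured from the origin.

x̄ = 107.48 cm, ȳ = 45.00 cm

Part | A | x̄ᵢ | ȳᵢ | A·x̄ᵢ | A·ȳᵢ
plate | 19800.00 | 110.00 | 45.00 | 2178000.00 | 891000.00
hole | -2123.72 | 131.00 | 45.00 | -278206.88 | -95567.25
Σ | 17676.28 |  |  | 1899793.12 | 795432.75
x̄ = 1899793.12 / 17676.28 = 107.48 cm
ȳ = 795432.75 / 17676.28 = 45.00 cm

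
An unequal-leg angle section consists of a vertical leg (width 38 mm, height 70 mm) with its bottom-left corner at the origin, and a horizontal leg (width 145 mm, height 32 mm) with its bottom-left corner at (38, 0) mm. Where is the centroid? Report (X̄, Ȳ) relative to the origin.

vertical leg: A = 38 × 70 = 2660.00, centroid at (19.00, 35.00).
horizontal leg: A = 145 × 32 = 4640.00, centroid at (110.50, 16.00).
ΣA = 7300.00 mm²
ΣAX̄ = (2660.00)(19.00) + (4640.00)(110.50) = 563260.00 mm³
ΣAȲ = (2660.00)(35.00) + (4640.00)(16.00) = 167340.00 mm³
X̄ = 563260.00 / 7300.00 = 77.16 mm
Ȳ = 167340.00 / 7300.00 = 22.92 mm

X̄ = 77.16 mm, Ȳ = 22.92 mm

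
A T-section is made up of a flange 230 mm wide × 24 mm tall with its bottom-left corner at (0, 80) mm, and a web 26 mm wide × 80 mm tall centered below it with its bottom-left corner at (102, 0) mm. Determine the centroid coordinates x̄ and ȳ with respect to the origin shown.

x̄ = 115.00 mm, ȳ = 77.77 mm

web: A = 26 × 80 = 2080.00, centroid at (115.00, 40.00).
flange: A = 230 × 24 = 5520.00, centroid at (115.00, 92.00).
ΣA = 7600.00 mm²
ΣAx̄ = (2080.00)(115.00) + (5520.00)(115.00) = 874000.00 mm³
ΣAȳ = (2080.00)(40.00) + (5520.00)(92.00) = 591040.00 mm³
x̄ = 874000.00 / 7600.00 = 115.00 mm
ȳ = 591040.00 / 7600.00 = 77.77 mm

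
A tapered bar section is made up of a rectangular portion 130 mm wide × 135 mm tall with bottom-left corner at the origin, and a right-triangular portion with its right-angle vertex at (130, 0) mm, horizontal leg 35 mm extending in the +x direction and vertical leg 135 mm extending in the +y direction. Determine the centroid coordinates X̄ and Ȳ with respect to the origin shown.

X̄ = 74.10 mm, Ȳ = 64.83 mm

Part | A | x̄ᵢ | ȳᵢ | A·x̄ᵢ | A·ȳᵢ
rectangular portion | 17550.00 | 65.00 | 67.50 | 1140750.00 | 1184625.00
triangular portion | 2362.50 | 141.67 | 45.00 | 334687.50 | 106312.50
Σ | 19912.50 |  |  | 1475437.50 | 1290937.50
X̄ = 1475437.50 / 19912.50 = 74.10 mm
Ȳ = 1290937.50 / 19912.50 = 64.83 mm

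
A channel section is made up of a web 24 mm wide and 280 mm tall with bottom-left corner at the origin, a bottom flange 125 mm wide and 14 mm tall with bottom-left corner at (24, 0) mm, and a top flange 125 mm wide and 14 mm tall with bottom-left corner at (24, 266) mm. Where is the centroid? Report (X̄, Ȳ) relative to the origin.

X̄ = 37.51 mm, Ȳ = 140.00 mm

web: A = 24 × 280 = 6720.00, centroid at (12.00, 140.00).
bottom flange: A = 125 × 14 = 1750.00, centroid at (86.50, 7.00).
top flange: A = 125 × 14 = 1750.00, centroid at (86.50, 273.00).
ΣA = 10220.00 mm², ΣAX̄ = 383390.00 mm³, ΣAȲ = 1430800.00 mm³.
X̄ = 383390.00/10220.00 = 37.51 mm; Ȳ = 1430800.00/10220.00 = 140.00 mm.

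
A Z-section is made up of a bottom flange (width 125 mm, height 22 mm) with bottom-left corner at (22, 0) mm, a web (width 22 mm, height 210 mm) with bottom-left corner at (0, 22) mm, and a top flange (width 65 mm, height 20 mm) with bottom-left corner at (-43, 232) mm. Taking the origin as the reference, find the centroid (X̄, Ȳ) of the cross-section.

X̄ = 31.09 mm, Ȳ = 107.45 mm

Part | A | x̄ᵢ | ȳᵢ | A·x̄ᵢ | A·ȳᵢ
bottom flange | 2750.00 | 84.50 | 11.00 | 232375.00 | 30250.00
web | 4620.00 | 11.00 | 127.00 | 50820.00 | 586740.00
top flange | 1300.00 | -10.50 | 242.00 | -13650.00 | 314600.00
Σ | 8670.00 |  |  | 269545.00 | 931590.00
X̄ = 269545.00 / 8670.00 = 31.09 mm
Ȳ = 931590.00 / 8670.00 = 107.45 mm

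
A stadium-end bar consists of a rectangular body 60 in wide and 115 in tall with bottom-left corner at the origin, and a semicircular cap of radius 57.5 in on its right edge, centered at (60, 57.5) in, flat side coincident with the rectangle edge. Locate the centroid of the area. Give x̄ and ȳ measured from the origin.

rectangular body: A = 60 × 115 = 6900.00, centroid at (30.00, 57.50).
semicircular end: A = ½π·57.5² = 5193.45, centroid at (84.40, 57.50).
ΣA = 12093.45 in²
ΣAx̄ = (6900.00)(30.00) + (5193.45)(84.40) = 645346.30 in³
ΣAȳ = (6900.00)(57.50) + (5193.45)(57.50) = 695373.11 in³
x̄ = 645346.30 / 12093.45 = 53.36 in
ȳ = 695373.11 / 12093.45 = 57.50 in

x̄ = 53.36 in, ȳ = 57.50 in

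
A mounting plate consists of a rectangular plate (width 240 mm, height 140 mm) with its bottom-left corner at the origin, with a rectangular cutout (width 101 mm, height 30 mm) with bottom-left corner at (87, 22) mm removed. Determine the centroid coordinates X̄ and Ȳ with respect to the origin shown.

plate: A = 240 × 140 = 33600.00, centroid at (120.00, 70.00).
hole: A = −(101 × 30) = -3030.00, centroid at (137.50, 37.00).
ΣA = 30570.00 mm²
ΣAX̄ = (33600.00)(120.00) + (-3030.00)(137.50) = 3615375.00 mm³
ΣAȲ = (33600.00)(70.00) + (-3030.00)(37.00) = 2239890.00 mm³
X̄ = 3615375.00 / 30570.00 = 118.27 mm
Ȳ = 2239890.00 / 30570.00 = 73.27 mm

X̄ = 118.27 mm, Ȳ = 73.27 mm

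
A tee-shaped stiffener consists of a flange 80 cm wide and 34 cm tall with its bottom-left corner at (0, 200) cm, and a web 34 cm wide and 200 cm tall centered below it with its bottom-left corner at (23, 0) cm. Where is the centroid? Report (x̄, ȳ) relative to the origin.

x̄ = 40.00 cm, ȳ = 133.43 cm

Part | A | x̄ᵢ | ȳᵢ | A·x̄ᵢ | A·ȳᵢ
web | 6800.00 | 40.00 | 100.00 | 272000.00 | 680000.00
flange | 2720.00 | 40.00 | 217.00 | 108800.00 | 590240.00
Σ | 9520.00 |  |  | 380800.00 | 1270240.00
x̄ = 380800.00 / 9520.00 = 40.00 cm
ȳ = 1270240.00 / 9520.00 = 133.43 cm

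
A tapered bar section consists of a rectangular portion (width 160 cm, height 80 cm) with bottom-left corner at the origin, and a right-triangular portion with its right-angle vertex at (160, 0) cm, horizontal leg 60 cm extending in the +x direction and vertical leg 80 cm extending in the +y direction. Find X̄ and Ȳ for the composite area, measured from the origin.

rectangular portion: A = 160 × 80 = 12800.00, centroid at (80.00, 40.00).
triangular portion: A = ½·60·80 = 2400.00, centroid at (180.00, 26.67).
ΣA = 15200.00 cm²
ΣAX̄ = (12800.00)(80.00) + (2400.00)(180.00) = 1456000.00 cm³
ΣAȲ = (12800.00)(40.00) + (2400.00)(26.67) = 576000.00 cm³
X̄ = 1456000.00 / 15200.00 = 95.79 cm
Ȳ = 576000.00 / 15200.00 = 37.89 cm

X̄ = 95.79 cm, Ȳ = 37.89 cm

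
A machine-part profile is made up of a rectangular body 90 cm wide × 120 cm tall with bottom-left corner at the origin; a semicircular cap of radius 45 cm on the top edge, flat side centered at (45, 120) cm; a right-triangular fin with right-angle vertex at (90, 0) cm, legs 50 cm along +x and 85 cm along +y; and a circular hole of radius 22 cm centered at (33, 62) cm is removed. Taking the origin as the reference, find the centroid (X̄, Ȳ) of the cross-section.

rectangular body: A = 90 × 120 = 10800.00, centroid at (45.00, 60.00).
semicircular top: A = ½π·45² = 3180.86, centroid at (45.00, 139.10).
triangular fin: A = ½·50·85 = 2125.00, centroid at (106.67, 28.33).
hole: A = −π·22² = -1520.53, centroid at (33.00, 62.00).
ΣA = 14585.33 cm²
ΣAX̄ = (10800.00)(45.00) + (3180.86)(45.00) + (2125.00)(106.67) + (-1520.53)(33.00) = 805627.96 cm³
ΣAȲ = (10800.00)(60.00) + (3180.86)(139.10) + (2125.00)(28.33) + (-1520.53)(62.00) = 1056388.93 cm³
X̄ = 805627.96 / 14585.33 = 55.24 cm
Ȳ = 1056388.93 / 14585.33 = 72.43 cm

X̄ = 55.24 cm, Ȳ = 72.43 cm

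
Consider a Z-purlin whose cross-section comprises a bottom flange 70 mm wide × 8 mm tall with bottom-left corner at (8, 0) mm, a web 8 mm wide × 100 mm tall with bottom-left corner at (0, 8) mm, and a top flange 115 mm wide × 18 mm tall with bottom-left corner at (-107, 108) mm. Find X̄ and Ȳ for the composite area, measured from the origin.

X̄ = -21.92 mm, Ȳ = 84.79 mm

bottom flange: A = 70 × 8 = 560.00, centroid at (43.00, 4.00).
web: A = 8 × 100 = 800.00, centroid at (4.00, 58.00).
top flange: A = 115 × 18 = 2070.00, centroid at (-49.50, 117.00).
ΣA = 3430.00 mm², ΣAX̄ = -75185.00 mm³, ΣAȲ = 290830.00 mm³.
X̄ = -75185.00/3430.00 = -21.92 mm; Ȳ = 290830.00/3430.00 = 84.79 mm.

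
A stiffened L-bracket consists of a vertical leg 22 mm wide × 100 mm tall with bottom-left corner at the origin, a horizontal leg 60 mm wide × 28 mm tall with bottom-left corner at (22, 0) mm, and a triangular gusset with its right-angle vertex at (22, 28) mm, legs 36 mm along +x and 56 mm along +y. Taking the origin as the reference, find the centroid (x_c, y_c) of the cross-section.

Part | A | x̄ᵢ | ȳᵢ | A·x̄ᵢ | A·ȳᵢ
vertical leg | 2200.00 | 11.00 | 50.00 | 24200.00 | 110000.00
horizontal leg | 1680.00 | 52.00 | 14.00 | 87360.00 | 23520.00
gusset | 1008.00 | 34.00 | 46.67 | 34272.00 | 47040.00
Σ | 4888.00 |  |  | 145832.00 | 180560.00
x_c = 145832.00 / 4888.00 = 29.83 mm
y_c = 180560.00 / 4888.00 = 36.94 mm

x_c = 29.83 mm, y_c = 36.94 mm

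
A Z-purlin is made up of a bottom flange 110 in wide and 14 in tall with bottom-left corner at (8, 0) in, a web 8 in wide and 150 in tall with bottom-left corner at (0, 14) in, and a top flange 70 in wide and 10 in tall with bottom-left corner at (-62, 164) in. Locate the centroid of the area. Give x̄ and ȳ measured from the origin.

x̄ = 24.10 in, ȳ = 68.57 in

bottom flange: A = 110 × 14 = 1540.00, centroid at (63.00, 7.00).
web: A = 8 × 150 = 1200.00, centroid at (4.00, 89.00).
top flange: A = 70 × 10 = 700.00, centroid at (-27.00, 169.00).
ΣA = 3440.00 in²
ΣAx̄ = (1540.00)(63.00) + (1200.00)(4.00) + (700.00)(-27.00) = 82920.00 in³
ΣAȳ = (1540.00)(7.00) + (1200.00)(89.00) + (700.00)(169.00) = 235880.00 in³
x̄ = 82920.00 / 3440.00 = 24.10 in
ȳ = 235880.00 / 3440.00 = 68.57 in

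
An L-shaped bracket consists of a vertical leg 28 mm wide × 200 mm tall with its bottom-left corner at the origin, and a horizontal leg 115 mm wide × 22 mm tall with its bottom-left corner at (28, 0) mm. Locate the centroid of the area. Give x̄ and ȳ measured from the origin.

x̄ = 36.25 mm, ȳ = 72.30 mm

vertical leg: A = 28 × 200 = 5600.00, centroid at (14.00, 100.00).
horizontal leg: A = 115 × 22 = 2530.00, centroid at (85.50, 11.00).
ΣA = 8130.00 mm²
ΣAx̄ = (5600.00)(14.00) + (2530.00)(85.50) = 294715.00 mm³
ΣAȳ = (5600.00)(100.00) + (2530.00)(11.00) = 587830.00 mm³
x̄ = 294715.00 / 8130.00 = 36.25 mm
ȳ = 587830.00 / 8130.00 = 72.30 mm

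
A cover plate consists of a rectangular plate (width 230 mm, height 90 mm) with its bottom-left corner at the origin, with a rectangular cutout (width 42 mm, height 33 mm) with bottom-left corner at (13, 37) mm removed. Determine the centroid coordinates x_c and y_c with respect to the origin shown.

plate: A = 230 × 90 = 20700.00, centroid at (115.00, 45.00).
hole: A = −(42 × 33) = -1386.00, centroid at (34.00, 53.50).
ΣA = 19314.00 mm², ΣAx_c = 2333376.00 mm³, ΣAy_c = 857349.00 mm³.
x_c = 2333376.00/19314.00 = 120.81 mm; y_c = 857349.00/19314.00 = 44.39 mm.

x_c = 120.81 mm, y_c = 44.39 mm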